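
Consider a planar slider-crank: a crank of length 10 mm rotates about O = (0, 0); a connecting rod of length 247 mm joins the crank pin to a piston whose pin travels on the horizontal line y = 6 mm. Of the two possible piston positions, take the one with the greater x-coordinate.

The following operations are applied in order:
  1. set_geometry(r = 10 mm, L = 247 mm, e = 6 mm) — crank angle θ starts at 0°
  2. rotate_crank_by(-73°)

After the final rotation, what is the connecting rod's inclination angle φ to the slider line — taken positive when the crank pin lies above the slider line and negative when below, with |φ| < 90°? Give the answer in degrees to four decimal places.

-3.6125

set_geometry: r = 10 mm, L = 247 mm, e = 6 mm; θ ← 0°
rotate_crank_by(-73°): θ ← 0° -73° = -73°
crank pin P = (r cos θ, r sin θ) = (2.923717, -9.563048)
h = r sin θ − e = -9.563048 − 6 = -15.563048
sin φ = h / L = -15.563048 / 247 = -0.06300829
φ = arcsin(-0.06300829) = -3.612502°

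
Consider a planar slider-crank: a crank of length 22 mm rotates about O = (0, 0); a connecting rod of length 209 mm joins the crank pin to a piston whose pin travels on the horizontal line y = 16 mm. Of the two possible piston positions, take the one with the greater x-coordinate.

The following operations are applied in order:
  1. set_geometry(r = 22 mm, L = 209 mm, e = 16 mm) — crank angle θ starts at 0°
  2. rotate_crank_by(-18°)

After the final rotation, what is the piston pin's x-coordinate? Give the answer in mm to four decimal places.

set_geometry: r = 22 mm, L = 209 mm, e = 16 mm; θ ← 0°
rotate_crank_by(-18°): θ ← 0° -18° = -18°
crank pin P = (r cos θ, r sin θ) = (20.923243, -6.798374)
h = r sin θ − e = -6.798374 − 16 = -22.798374
x = r cos θ + √(L² − h²) = 20.923243 + √(43681.0 − 519.7659) = 20.923243 + 207.752820 = 228.676063

228.6761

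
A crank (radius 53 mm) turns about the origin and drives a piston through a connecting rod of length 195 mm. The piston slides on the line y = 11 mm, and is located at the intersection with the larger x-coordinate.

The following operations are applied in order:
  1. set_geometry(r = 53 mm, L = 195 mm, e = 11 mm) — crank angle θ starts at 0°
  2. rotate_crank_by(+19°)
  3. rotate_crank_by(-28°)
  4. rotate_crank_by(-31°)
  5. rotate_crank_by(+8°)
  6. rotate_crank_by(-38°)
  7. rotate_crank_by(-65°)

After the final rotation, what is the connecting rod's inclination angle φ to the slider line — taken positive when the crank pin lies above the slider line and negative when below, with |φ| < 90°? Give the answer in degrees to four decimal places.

set_geometry: r = 53 mm, L = 195 mm, e = 11 mm; θ ← 0°
rotate_crank_by(+19°): θ ← 0° +19° = 19°
rotate_crank_by(-28°): θ ← 19° -28° = -9°
rotate_crank_by(-31°): θ ← -9° -31° = -40°
rotate_crank_by(+8°): θ ← -40° +8° = -32°
rotate_crank_by(-38°): θ ← -32° -38° = -70°
rotate_crank_by(-65°): θ ← -70° -65° = -135°
crank pin P = (r cos θ, r sin θ) = (-37.476659, -37.476659)
h = r sin θ − e = -37.476659 − 11 = -48.476659
sin φ = h / L = -48.476659 / 195 = -0.24859825
φ = arcsin(-0.24859825) = -14.394580°

-14.3946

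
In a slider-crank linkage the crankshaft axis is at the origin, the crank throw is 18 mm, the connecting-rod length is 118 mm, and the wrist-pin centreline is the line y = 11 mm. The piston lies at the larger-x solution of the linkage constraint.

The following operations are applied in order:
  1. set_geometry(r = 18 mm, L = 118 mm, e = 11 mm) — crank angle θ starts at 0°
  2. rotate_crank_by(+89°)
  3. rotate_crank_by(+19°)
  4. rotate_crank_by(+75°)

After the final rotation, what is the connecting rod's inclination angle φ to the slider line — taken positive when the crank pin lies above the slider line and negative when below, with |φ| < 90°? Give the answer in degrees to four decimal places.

set_geometry: r = 18 mm, L = 118 mm, e = 11 mm; θ ← 0°
rotate_crank_by(+89°): θ ← 0° +89° = 89°
rotate_crank_by(+19°): θ ← 89° +19° = 108°
rotate_crank_by(+75°): θ ← 108° +75° = 183°
crank pin P = (r cos θ, r sin θ) = (-17.975332, -0.942047)
h = r sin θ − e = -0.942047 − 11 = -11.942047
sin φ = h / L = -11.942047 / 118 = -0.10120379
φ = arcsin(-0.10120379) = -5.808494°

-5.8085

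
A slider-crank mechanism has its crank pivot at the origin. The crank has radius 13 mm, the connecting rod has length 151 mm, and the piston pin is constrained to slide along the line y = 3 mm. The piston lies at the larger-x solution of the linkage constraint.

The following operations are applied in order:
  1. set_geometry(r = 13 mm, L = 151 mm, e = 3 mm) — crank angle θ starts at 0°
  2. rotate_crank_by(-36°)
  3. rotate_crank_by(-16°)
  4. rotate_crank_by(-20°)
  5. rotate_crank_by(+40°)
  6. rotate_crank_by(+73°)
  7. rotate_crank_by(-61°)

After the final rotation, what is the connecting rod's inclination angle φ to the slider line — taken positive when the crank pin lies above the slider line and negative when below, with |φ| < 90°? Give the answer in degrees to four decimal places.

set_geometry: r = 13 mm, L = 151 mm, e = 3 mm; θ ← 0°
rotate_crank_by(-36°): θ ← 0° -36° = -36°
rotate_crank_by(-16°): θ ← -36° -16° = -52°
rotate_crank_by(-20°): θ ← -52° -20° = -72°
rotate_crank_by(+40°): θ ← -72° +40° = -32°
rotate_crank_by(+73°): θ ← -32° +73° = 41°
rotate_crank_by(-61°): θ ← 41° -61° = -20°
crank pin P = (r cos θ, r sin θ) = (12.216004, -4.446262)
h = r sin θ − e = -4.446262 − 3 = -7.446262
sin φ = h / L = -7.446262 / 151 = -0.04931299
φ = arcsin(-0.04931299) = -2.826573°

-2.8266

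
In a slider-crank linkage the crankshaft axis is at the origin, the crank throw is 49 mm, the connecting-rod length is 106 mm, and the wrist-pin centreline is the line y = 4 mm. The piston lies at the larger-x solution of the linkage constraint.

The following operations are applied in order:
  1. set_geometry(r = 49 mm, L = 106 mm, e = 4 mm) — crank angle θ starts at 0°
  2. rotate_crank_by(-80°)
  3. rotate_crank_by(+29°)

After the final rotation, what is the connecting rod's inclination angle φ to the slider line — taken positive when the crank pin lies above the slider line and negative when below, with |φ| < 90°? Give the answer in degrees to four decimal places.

-23.3897

set_geometry: r = 49 mm, L = 106 mm, e = 4 mm; θ ← 0°
rotate_crank_by(-80°): θ ← 0° -80° = -80°
rotate_crank_by(+29°): θ ← -80° +29° = -51°
crank pin P = (r cos θ, r sin θ) = (30.836699, -38.080152)
h = r sin θ − e = -38.080152 − 4 = -42.080152
sin φ = h / L = -42.080152 / 106 = -0.39698257
φ = arcsin(-0.39698257) = -23.389679°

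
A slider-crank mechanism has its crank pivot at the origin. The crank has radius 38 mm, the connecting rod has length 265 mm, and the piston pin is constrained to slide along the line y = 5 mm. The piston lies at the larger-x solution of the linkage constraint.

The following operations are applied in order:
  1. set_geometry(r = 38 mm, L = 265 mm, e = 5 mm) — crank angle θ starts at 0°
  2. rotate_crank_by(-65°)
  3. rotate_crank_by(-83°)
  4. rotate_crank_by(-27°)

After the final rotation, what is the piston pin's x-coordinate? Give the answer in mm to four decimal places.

227.0142

set_geometry: r = 38 mm, L = 265 mm, e = 5 mm; θ ← 0°
rotate_crank_by(-65°): θ ← 0° -65° = -65°
rotate_crank_by(-83°): θ ← -65° -83° = -148°
rotate_crank_by(-27°): θ ← -148° -27° = -175°
crank pin P = (r cos θ, r sin θ) = (-37.855399, -3.311918)
h = r sin θ − e = -3.311918 − 5 = -8.311918
x = r cos θ + √(L² − h²) = -37.855399 + √(70225.0 − 69.0880) = -37.855399 + 264.869613 = 227.014215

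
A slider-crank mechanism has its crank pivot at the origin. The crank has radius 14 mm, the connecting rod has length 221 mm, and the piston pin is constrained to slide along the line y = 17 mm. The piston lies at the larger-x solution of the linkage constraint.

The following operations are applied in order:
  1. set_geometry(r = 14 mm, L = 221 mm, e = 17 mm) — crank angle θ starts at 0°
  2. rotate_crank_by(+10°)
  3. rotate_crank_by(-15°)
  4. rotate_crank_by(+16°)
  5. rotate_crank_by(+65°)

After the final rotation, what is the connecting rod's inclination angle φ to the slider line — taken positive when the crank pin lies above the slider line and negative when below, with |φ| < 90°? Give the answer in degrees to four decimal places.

set_geometry: r = 14 mm, L = 221 mm, e = 17 mm; θ ← 0°
rotate_crank_by(+10°): θ ← 0° +10° = 10°
rotate_crank_by(-15°): θ ← 10° -15° = -5°
rotate_crank_by(+16°): θ ← -5° +16° = 11°
rotate_crank_by(+65°): θ ← 11° +65° = 76°
crank pin P = (r cos θ, r sin θ) = (3.386907, 13.584140)
h = r sin θ − e = 13.584140 − 17 = -3.415860
sin φ = h / L = -3.415860 / 221 = -0.01545638
φ = arcsin(-0.01545638) = -0.885621°

-0.8856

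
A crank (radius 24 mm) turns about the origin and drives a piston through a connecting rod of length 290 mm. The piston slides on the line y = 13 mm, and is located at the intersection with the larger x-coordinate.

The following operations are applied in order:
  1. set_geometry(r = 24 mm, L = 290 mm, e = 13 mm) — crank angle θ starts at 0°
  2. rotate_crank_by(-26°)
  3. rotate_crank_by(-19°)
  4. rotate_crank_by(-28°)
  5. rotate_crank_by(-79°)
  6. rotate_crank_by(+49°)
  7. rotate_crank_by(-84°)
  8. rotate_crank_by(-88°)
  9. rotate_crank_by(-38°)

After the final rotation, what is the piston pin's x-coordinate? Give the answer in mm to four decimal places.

306.3322

set_geometry: r = 24 mm, L = 290 mm, e = 13 mm; θ ← 0°
rotate_crank_by(-26°): θ ← 0° -26° = -26°
rotate_crank_by(-19°): θ ← -26° -19° = -45°
rotate_crank_by(-28°): θ ← -45° -28° = -73°
rotate_crank_by(-79°): θ ← -73° -79° = -152°
rotate_crank_by(+49°): θ ← -152° +49° = -103°
rotate_crank_by(-84°): θ ← -103° -84° = -187°
rotate_crank_by(-88°): θ ← -187° -88° = -275°
rotate_crank_by(-38°): θ ← -275° -38° = -313°
crank pin P = (r cos θ, r sin θ) = (16.367961, 17.552489)
h = r sin θ − e = 17.552489 − 13 = 4.552489
x = r cos θ + √(L² − h²) = 16.367961 + √(84100.0 − 20.7252) = 16.367961 + 289.964265 = 306.332225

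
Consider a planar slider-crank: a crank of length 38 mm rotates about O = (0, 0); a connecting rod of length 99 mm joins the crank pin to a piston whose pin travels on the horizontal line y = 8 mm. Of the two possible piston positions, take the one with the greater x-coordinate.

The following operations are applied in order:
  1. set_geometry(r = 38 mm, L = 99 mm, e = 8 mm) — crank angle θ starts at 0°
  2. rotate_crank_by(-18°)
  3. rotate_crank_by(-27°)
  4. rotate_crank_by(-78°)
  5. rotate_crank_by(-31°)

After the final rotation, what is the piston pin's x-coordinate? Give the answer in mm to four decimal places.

set_geometry: r = 38 mm, L = 99 mm, e = 8 mm; θ ← 0°
rotate_crank_by(-18°): θ ← 0° -18° = -18°
rotate_crank_by(-27°): θ ← -18° -27° = -45°
rotate_crank_by(-78°): θ ← -45° -78° = -123°
rotate_crank_by(-31°): θ ← -123° -31° = -154°
crank pin P = (r cos θ, r sin θ) = (-34.154174, -16.658104)
h = r sin θ − e = -16.658104 − 8 = -24.658104
x = r cos θ + √(L² − h²) = -34.154174 + √(9801.0 − 608.0221) = -34.154174 + 95.880018 = 61.725845

61.7258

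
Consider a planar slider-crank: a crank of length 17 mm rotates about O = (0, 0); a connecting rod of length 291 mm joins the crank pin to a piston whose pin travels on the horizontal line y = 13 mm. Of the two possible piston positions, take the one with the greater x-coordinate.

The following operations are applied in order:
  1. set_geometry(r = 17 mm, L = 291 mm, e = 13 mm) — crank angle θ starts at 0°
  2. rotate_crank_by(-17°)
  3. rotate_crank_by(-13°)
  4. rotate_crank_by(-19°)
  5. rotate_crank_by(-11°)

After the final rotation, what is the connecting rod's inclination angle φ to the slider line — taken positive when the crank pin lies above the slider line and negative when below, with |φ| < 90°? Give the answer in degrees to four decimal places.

set_geometry: r = 17 mm, L = 291 mm, e = 13 mm; θ ← 0°
rotate_crank_by(-17°): θ ← 0° -17° = -17°
rotate_crank_by(-13°): θ ← -17° -13° = -30°
rotate_crank_by(-19°): θ ← -30° -19° = -49°
rotate_crank_by(-11°): θ ← -49° -11° = -60°
crank pin P = (r cos θ, r sin θ) = (8.500000, -14.722432)
h = r sin θ − e = -14.722432 − 13 = -27.722432
sin φ = h / L = -27.722432 / 291 = -0.09526609
φ = arcsin(-0.09526609) = -5.466635°

-5.4666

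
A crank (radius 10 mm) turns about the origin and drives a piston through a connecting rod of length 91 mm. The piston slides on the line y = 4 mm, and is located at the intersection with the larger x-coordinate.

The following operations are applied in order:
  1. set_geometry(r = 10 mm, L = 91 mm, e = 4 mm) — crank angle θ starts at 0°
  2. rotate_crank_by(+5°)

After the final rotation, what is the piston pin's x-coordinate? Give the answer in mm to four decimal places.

set_geometry: r = 10 mm, L = 91 mm, e = 4 mm; θ ← 0°
rotate_crank_by(+5°): θ ← 0° +5° = 5°
crank pin P = (r cos θ, r sin θ) = (9.961947, 0.871557)
h = r sin θ − e = 0.871557 − 4 = -3.128443
x = r cos θ + √(L² − h²) = 9.961947 + √(8281.0 − 9.7872) = 9.961947 + 90.946209 = 100.908156

100.9082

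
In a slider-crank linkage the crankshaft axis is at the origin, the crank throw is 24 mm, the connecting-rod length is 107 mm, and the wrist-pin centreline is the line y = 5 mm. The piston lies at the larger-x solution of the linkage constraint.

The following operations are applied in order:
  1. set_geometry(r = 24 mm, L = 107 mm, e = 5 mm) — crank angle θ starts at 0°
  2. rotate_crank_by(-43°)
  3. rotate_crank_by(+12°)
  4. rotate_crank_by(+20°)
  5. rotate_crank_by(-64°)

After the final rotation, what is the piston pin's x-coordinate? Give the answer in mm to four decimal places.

set_geometry: r = 24 mm, L = 107 mm, e = 5 mm; θ ← 0°
rotate_crank_by(-43°): θ ← 0° -43° = -43°
rotate_crank_by(+12°): θ ← -43° +12° = -31°
rotate_crank_by(+20°): θ ← -31° +20° = -11°
rotate_crank_by(-64°): θ ← -11° -64° = -75°
crank pin P = (r cos θ, r sin θ) = (6.211657, -23.182220)
h = r sin θ − e = -23.182220 − 5 = -28.182220
x = r cos θ + √(L² − h²) = 6.211657 + √(11449.0 − 794.2375) = 6.211657 + 103.221909 = 109.433566

109.4336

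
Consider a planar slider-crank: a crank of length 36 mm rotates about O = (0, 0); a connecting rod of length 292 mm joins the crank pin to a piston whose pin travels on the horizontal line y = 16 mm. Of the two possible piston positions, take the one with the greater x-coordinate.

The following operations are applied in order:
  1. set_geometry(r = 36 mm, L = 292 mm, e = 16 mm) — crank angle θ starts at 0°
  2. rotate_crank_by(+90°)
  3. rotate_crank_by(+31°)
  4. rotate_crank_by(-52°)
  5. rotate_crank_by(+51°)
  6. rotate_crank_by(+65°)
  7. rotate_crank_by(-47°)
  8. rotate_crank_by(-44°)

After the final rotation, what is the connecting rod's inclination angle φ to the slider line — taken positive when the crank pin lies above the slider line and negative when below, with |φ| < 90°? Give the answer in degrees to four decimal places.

3.9102

set_geometry: r = 36 mm, L = 292 mm, e = 16 mm; θ ← 0°
rotate_crank_by(+90°): θ ← 0° +90° = 90°
rotate_crank_by(+31°): θ ← 90° +31° = 121°
rotate_crank_by(-52°): θ ← 121° -52° = 69°
rotate_crank_by(+51°): θ ← 69° +51° = 120°
rotate_crank_by(+65°): θ ← 120° +65° = 185°
rotate_crank_by(-47°): θ ← 185° -47° = 138°
rotate_crank_by(-44°): θ ← 138° -44° = 94°
crank pin P = (r cos θ, r sin θ) = (-2.511233, 35.912306)
h = r sin θ − e = 35.912306 − 16 = 19.912306
sin φ = h / L = 19.912306 / 292 = 0.06819283
φ = arcsin(0.06819283) = 3.910196°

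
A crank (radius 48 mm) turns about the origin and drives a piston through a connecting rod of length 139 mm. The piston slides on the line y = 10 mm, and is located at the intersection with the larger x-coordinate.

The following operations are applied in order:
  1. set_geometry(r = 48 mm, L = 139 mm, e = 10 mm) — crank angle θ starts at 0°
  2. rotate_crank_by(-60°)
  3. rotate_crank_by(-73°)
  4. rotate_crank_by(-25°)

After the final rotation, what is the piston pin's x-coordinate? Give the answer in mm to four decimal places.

91.6497

set_geometry: r = 48 mm, L = 139 mm, e = 10 mm; θ ← 0°
rotate_crank_by(-60°): θ ← 0° -60° = -60°
rotate_crank_by(-73°): θ ← -60° -73° = -133°
rotate_crank_by(-25°): θ ← -133° -25° = -158°
crank pin P = (r cos θ, r sin θ) = (-44.504825, -17.981116)
h = r sin θ − e = -17.981116 − 10 = -27.981116
x = r cos θ + √(L² − h²) = -44.504825 + √(19321.0 − 782.9429) = -44.504825 + 136.154534 = 91.649709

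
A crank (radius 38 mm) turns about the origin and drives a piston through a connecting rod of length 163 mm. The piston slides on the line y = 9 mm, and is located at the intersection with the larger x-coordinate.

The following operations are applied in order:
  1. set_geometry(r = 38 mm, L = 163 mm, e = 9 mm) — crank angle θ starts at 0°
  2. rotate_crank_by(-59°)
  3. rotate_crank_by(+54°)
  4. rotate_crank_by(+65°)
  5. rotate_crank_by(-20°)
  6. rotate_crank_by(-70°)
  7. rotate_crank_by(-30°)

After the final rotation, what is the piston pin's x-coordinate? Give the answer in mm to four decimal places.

176.5203

set_geometry: r = 38 mm, L = 163 mm, e = 9 mm; θ ← 0°
rotate_crank_by(-59°): θ ← 0° -59° = -59°
rotate_crank_by(+54°): θ ← -59° +54° = -5°
rotate_crank_by(+65°): θ ← -5° +65° = 60°
rotate_crank_by(-20°): θ ← 60° -20° = 40°
rotate_crank_by(-70°): θ ← 40° -70° = -30°
rotate_crank_by(-30°): θ ← -30° -30° = -60°
crank pin P = (r cos θ, r sin θ) = (19.000000, -32.908965)
h = r sin θ − e = -32.908965 − 9 = -41.908965
x = r cos θ + √(L² − h²) = 19.000000 + √(26569.0 − 1756.3614) = 19.000000 + 157.520280 = 176.520280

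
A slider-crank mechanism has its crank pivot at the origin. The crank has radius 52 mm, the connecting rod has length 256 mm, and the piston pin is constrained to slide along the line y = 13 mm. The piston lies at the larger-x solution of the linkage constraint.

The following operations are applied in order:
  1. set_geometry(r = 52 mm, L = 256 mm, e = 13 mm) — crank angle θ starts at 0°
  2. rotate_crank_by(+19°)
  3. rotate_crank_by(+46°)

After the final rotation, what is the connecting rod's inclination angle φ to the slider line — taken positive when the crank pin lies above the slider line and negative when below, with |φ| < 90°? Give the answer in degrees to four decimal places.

7.6611

set_geometry: r = 52 mm, L = 256 mm, e = 13 mm; θ ← 0°
rotate_crank_by(+19°): θ ← 0° +19° = 19°
rotate_crank_by(+46°): θ ← 19° +46° = 65°
crank pin P = (r cos θ, r sin θ) = (21.976150, 47.128005)
h = r sin θ − e = 47.128005 − 13 = 34.128005
sin φ = h / L = 34.128005 / 256 = 0.13331252
φ = arcsin(0.13331252) = 7.661052°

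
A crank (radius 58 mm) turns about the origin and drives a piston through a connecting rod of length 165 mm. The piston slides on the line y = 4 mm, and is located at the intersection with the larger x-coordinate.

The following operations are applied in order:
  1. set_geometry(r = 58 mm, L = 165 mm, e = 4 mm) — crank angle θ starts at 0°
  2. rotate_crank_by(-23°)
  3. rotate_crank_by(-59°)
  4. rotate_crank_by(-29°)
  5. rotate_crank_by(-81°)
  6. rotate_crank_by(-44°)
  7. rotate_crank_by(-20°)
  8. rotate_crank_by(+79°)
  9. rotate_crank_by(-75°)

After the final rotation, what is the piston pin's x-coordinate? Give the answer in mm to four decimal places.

set_geometry: r = 58 mm, L = 165 mm, e = 4 mm; θ ← 0°
rotate_crank_by(-23°): θ ← 0° -23° = -23°
rotate_crank_by(-59°): θ ← -23° -59° = -82°
rotate_crank_by(-29°): θ ← -82° -29° = -111°
rotate_crank_by(-81°): θ ← -111° -81° = -192°
rotate_crank_by(-44°): θ ← -192° -44° = -236°
rotate_crank_by(-20°): θ ← -236° -20° = -256°
rotate_crank_by(+79°): θ ← -256° +79° = -177°
rotate_crank_by(-75°): θ ← -177° -75° = -252°
crank pin P = (r cos θ, r sin θ) = (-17.922986, 55.161278)
h = r sin θ − e = 55.161278 − 4 = 51.161278
x = r cos θ + √(L² − h²) = -17.922986 + √(27225.0 − 2617.4764) = -17.922986 + 156.867854 = 138.944868

138.9449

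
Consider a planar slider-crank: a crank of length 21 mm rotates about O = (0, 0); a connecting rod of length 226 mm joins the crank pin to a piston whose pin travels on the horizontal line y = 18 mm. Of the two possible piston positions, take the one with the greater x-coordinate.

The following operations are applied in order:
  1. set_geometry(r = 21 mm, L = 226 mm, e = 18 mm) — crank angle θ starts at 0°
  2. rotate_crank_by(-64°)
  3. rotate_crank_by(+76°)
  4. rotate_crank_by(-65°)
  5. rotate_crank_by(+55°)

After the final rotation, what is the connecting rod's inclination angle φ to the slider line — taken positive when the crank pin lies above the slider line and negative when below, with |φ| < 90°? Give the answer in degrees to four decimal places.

set_geometry: r = 21 mm, L = 226 mm, e = 18 mm; θ ← 0°
rotate_crank_by(-64°): θ ← 0° -64° = -64°
rotate_crank_by(+76°): θ ← -64° +76° = 12°
rotate_crank_by(-65°): θ ← 12° -65° = -53°
rotate_crank_by(+55°): θ ← -53° +55° = 2°
crank pin P = (r cos θ, r sin θ) = (20.987207, 0.732889)
h = r sin θ − e = 0.732889 − 18 = -17.267111
sin φ = h / L = -17.267111 / 226 = -0.07640314
φ = arcsin(-0.07640314) = -4.381848°

-4.3818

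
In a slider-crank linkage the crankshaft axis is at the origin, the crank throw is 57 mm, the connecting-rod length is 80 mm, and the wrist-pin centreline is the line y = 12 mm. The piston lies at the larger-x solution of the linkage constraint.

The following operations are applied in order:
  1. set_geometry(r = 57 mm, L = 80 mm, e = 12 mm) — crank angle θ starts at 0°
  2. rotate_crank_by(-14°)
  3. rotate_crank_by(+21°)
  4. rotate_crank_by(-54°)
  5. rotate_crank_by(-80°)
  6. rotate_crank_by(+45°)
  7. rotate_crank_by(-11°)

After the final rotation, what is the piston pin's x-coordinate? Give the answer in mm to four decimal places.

set_geometry: r = 57 mm, L = 80 mm, e = 12 mm; θ ← 0°
rotate_crank_by(-14°): θ ← 0° -14° = -14°
rotate_crank_by(+21°): θ ← -14° +21° = 7°
rotate_crank_by(-54°): θ ← 7° -54° = -47°
rotate_crank_by(-80°): θ ← -47° -80° = -127°
rotate_crank_by(+45°): θ ← -127° +45° = -82°
rotate_crank_by(-11°): θ ← -82° -11° = -93°
crank pin P = (r cos θ, r sin θ) = (-2.983150, -56.921883)
h = r sin θ − e = -56.921883 − 12 = -68.921883
x = r cos θ + √(L² − h²) = -2.983150 + √(6400.0 − 4750.2260) = -2.983150 + 40.617410 = 37.634260

37.6343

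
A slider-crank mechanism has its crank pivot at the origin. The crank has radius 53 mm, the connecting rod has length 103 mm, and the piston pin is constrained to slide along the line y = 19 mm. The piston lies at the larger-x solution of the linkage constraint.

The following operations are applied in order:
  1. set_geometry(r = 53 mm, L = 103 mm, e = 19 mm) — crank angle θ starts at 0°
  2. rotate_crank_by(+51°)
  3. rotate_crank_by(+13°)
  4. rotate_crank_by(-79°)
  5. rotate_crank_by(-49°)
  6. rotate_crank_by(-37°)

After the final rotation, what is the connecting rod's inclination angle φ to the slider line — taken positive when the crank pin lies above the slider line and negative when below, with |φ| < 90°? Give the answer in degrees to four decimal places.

-43.5965

set_geometry: r = 53 mm, L = 103 mm, e = 19 mm; θ ← 0°
rotate_crank_by(+51°): θ ← 0° +51° = 51°
rotate_crank_by(+13°): θ ← 51° +13° = 64°
rotate_crank_by(-79°): θ ← 64° -79° = -15°
rotate_crank_by(-49°): θ ← -15° -49° = -64°
rotate_crank_by(-37°): θ ← -64° -37° = -101°
crank pin P = (r cos θ, r sin θ) = (-10.112877, -52.026241)
h = r sin θ − e = -52.026241 − 19 = -71.026241
sin φ = h / L = -71.026241 / 103 = -0.68957515
φ = arcsin(-0.68957515) = -43.596488°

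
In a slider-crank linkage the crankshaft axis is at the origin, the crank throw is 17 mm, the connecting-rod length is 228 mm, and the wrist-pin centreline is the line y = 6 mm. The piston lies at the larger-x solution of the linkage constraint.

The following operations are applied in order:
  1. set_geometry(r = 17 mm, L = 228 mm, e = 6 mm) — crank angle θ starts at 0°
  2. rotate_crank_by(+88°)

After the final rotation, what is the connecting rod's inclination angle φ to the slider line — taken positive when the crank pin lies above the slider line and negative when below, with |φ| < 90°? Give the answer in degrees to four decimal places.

2.7627

set_geometry: r = 17 mm, L = 228 mm, e = 6 mm; θ ← 0°
rotate_crank_by(+88°): θ ← 0° +88° = 88°
crank pin P = (r cos θ, r sin θ) = (0.593291, 16.989644)
h = r sin θ − e = 16.989644 − 6 = 10.989644
sin φ = h / L = 10.989644 / 228 = 0.04820019
φ = arcsin(0.04820019) = 2.762738°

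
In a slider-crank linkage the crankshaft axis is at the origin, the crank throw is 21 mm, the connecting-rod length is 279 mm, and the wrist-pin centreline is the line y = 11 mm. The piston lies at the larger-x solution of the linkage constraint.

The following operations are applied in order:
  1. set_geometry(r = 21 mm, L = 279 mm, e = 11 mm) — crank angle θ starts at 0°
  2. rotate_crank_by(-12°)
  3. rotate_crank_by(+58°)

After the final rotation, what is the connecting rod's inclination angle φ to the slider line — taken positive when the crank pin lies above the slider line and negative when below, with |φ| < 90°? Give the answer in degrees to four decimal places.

set_geometry: r = 21 mm, L = 279 mm, e = 11 mm; θ ← 0°
rotate_crank_by(-12°): θ ← 0° -12° = -12°
rotate_crank_by(+58°): θ ← -12° +58° = 46°
crank pin P = (r cos θ, r sin θ) = (14.587826, 15.106136)
h = r sin θ − e = 15.106136 − 11 = 4.106136
sin φ = h / L = 4.106136 / 279 = 0.01471733
φ = arcsin(0.01471733) = 0.843271°

0.8433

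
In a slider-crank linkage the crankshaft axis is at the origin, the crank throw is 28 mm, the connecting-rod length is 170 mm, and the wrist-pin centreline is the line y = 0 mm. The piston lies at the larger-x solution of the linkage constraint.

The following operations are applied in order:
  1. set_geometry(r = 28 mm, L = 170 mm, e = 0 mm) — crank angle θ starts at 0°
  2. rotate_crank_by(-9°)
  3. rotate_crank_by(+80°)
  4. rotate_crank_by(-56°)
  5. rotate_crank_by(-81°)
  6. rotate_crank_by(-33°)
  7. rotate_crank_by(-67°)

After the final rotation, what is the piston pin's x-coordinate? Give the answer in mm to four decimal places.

set_geometry: r = 28 mm, L = 170 mm, e = 0 mm; θ ← 0°
rotate_crank_by(-9°): θ ← 0° -9° = -9°
rotate_crank_by(+80°): θ ← -9° +80° = 71°
rotate_crank_by(-56°): θ ← 71° -56° = 15°
rotate_crank_by(-81°): θ ← 15° -81° = -66°
rotate_crank_by(-33°): θ ← -66° -33° = -99°
rotate_crank_by(-67°): θ ← -99° -67° = -166°
crank pin P = (r cos θ, r sin θ) = (-27.168280, -6.773813)
h = r sin θ − e = -6.773813 − 0 = -6.773813
x = r cos θ + √(L² − h²) = -27.168280 + √(28900.0 − 45.8845) = -27.168280 + 169.864992 = 142.696712

142.6967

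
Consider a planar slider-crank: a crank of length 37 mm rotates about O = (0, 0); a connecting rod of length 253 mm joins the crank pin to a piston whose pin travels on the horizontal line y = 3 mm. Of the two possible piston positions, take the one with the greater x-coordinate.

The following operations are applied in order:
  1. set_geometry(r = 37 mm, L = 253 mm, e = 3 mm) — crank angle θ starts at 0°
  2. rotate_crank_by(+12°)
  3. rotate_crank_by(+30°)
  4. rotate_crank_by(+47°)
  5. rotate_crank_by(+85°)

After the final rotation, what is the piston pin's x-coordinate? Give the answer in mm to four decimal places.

set_geometry: r = 37 mm, L = 253 mm, e = 3 mm; θ ← 0°
rotate_crank_by(+12°): θ ← 0° +12° = 12°
rotate_crank_by(+30°): θ ← 12° +30° = 42°
rotate_crank_by(+47°): θ ← 42° +47° = 89°
rotate_crank_by(+85°): θ ← 89° +85° = 174°
crank pin P = (r cos θ, r sin θ) = (-36.797310, 3.867553)
h = r sin θ − e = 3.867553 − 3 = 0.867553
x = r cos θ + √(L² − h²) = -36.797310 + √(64009.0 − 0.7526) = -36.797310 + 252.998513 = 216.201202

216.2012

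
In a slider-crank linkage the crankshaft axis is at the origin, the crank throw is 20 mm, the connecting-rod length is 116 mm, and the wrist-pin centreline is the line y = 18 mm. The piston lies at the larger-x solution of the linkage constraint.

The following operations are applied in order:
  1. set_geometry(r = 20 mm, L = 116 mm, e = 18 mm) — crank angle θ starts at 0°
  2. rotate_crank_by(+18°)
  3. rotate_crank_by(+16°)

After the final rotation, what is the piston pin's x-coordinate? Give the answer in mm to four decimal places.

set_geometry: r = 20 mm, L = 116 mm, e = 18 mm; θ ← 0°
rotate_crank_by(+18°): θ ← 0° +18° = 18°
rotate_crank_by(+16°): θ ← 18° +16° = 34°
crank pin P = (r cos θ, r sin θ) = (16.580751, 11.183858)
h = r sin θ − e = 11.183858 − 18 = -6.816142
x = r cos θ + √(L² − h²) = 16.580751 + √(13456.0 − 46.4598) = 16.580751 + 115.799569 = 132.380321

132.3803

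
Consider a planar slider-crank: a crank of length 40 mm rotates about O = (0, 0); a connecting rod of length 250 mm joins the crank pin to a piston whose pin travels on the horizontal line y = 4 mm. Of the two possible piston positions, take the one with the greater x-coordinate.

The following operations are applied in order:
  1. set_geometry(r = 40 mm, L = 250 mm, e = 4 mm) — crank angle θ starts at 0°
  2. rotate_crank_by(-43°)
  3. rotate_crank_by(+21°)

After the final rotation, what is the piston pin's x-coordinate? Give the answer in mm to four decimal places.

set_geometry: r = 40 mm, L = 250 mm, e = 4 mm; θ ← 0°
rotate_crank_by(-43°): θ ← 0° -43° = -43°
rotate_crank_by(+21°): θ ← -43° +21° = -22°
crank pin P = (r cos θ, r sin θ) = (37.087354, -14.984264)
h = r sin θ − e = -14.984264 − 4 = -18.984264
x = r cos θ + √(L² − h²) = 37.087354 + √(62500.0 − 360.4023) = 37.087354 + 249.278153 = 286.365508

286.3655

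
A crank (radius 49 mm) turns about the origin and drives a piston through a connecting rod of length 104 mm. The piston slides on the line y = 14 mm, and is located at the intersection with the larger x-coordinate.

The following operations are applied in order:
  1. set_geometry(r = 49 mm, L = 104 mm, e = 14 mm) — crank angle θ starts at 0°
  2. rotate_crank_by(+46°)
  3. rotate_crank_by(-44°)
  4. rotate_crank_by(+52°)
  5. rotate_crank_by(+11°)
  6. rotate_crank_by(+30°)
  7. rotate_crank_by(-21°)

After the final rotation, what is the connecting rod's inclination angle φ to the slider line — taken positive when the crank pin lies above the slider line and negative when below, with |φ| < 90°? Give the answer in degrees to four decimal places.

set_geometry: r = 49 mm, L = 104 mm, e = 14 mm; θ ← 0°
rotate_crank_by(+46°): θ ← 0° +46° = 46°
rotate_crank_by(-44°): θ ← 46° -44° = 2°
rotate_crank_by(+52°): θ ← 2° +52° = 54°
rotate_crank_by(+11°): θ ← 54° +11° = 65°
rotate_crank_by(+30°): θ ← 65° +30° = 95°
rotate_crank_by(-21°): θ ← 95° -21° = 74°
crank pin P = (r cos θ, r sin θ) = (13.506230, 47.101823)
h = r sin θ − e = 47.101823 − 14 = 33.101823
sin φ = h / L = 33.101823 / 104 = 0.31828676
φ = arcsin(0.31828676) = 18.559347°

18.5593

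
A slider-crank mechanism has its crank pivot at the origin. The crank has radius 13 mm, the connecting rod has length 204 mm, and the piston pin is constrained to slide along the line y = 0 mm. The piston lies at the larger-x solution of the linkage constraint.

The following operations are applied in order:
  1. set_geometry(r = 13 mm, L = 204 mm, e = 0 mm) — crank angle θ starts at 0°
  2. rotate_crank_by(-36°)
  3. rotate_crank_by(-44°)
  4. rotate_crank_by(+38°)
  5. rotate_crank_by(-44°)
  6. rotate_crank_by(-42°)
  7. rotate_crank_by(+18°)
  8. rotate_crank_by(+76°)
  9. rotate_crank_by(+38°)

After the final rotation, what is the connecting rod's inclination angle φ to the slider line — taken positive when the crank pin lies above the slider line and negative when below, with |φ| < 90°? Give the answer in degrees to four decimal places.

set_geometry: r = 13 mm, L = 204 mm, e = 0 mm; θ ← 0°
rotate_crank_by(-36°): θ ← 0° -36° = -36°
rotate_crank_by(-44°): θ ← -36° -44° = -80°
rotate_crank_by(+38°): θ ← -80° +38° = -42°
rotate_crank_by(-44°): θ ← -42° -44° = -86°
rotate_crank_by(-42°): θ ← -86° -42° = -128°
rotate_crank_by(+18°): θ ← -128° +18° = -110°
rotate_crank_by(+76°): θ ← -110° +76° = -34°
rotate_crank_by(+38°): θ ← -34° +38° = 4°
crank pin P = (r cos θ, r sin θ) = (12.968333, 0.906834)
h = r sin θ − e = 0.906834 − 0 = 0.906834
sin φ = h / L = 0.906834 / 204 = 0.00444527
φ = arcsin(0.00444527) = 0.254696°

0.2547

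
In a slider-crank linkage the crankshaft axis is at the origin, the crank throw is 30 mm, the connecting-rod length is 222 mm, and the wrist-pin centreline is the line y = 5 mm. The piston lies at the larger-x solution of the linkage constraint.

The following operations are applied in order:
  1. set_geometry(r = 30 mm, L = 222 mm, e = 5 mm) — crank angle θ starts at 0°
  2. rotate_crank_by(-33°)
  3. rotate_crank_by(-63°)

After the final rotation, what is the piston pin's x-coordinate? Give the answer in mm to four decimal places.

set_geometry: r = 30 mm, L = 222 mm, e = 5 mm; θ ← 0°
rotate_crank_by(-33°): θ ← 0° -33° = -33°
rotate_crank_by(-63°): θ ← -33° -63° = -96°
crank pin P = (r cos θ, r sin θ) = (-3.135854, -29.835657)
h = r sin θ − e = -29.835657 − 5 = -34.835657
x = r cos θ + √(L² − h²) = -3.135854 + √(49284.0 − 1213.5230) = -3.135854 + 219.249805 = 216.113951

216.1140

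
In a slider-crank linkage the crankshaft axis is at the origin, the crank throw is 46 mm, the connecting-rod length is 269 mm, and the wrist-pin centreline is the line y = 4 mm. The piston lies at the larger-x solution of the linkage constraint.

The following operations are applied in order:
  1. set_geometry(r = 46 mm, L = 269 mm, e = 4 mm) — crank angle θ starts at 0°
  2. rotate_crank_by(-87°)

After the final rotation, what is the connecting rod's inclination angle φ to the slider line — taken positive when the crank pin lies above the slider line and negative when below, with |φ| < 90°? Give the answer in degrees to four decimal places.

set_geometry: r = 46 mm, L = 269 mm, e = 4 mm; θ ← 0°
rotate_crank_by(-87°): θ ← 0° -87° = -87°
crank pin P = (r cos θ, r sin θ) = (2.407454, -45.936959)
h = r sin θ − e = -45.936959 − 4 = -49.936959
sin φ = h / L = -49.936959 / 269 = -0.18563925
φ = arcsin(-0.18563925) = -10.698404°

-10.6984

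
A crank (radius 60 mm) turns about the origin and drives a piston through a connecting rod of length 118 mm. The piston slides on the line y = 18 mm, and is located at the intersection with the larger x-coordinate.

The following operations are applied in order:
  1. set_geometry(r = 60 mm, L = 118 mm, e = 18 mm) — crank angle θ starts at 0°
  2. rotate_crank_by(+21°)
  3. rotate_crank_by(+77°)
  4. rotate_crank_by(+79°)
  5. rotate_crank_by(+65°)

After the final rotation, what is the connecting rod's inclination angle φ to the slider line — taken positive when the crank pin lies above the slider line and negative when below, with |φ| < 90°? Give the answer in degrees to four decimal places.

-36.9773

set_geometry: r = 60 mm, L = 118 mm, e = 18 mm; θ ← 0°
rotate_crank_by(+21°): θ ← 0° +21° = 21°
rotate_crank_by(+77°): θ ← 21° +77° = 98°
rotate_crank_by(+79°): θ ← 98° +79° = 177°
rotate_crank_by(+65°): θ ← 177° +65° = 242°
crank pin P = (r cos θ, r sin θ) = (-28.168294, -52.976856)
h = r sin θ − e = -52.976856 − 18 = -70.976856
sin φ = h / L = -70.976856 / 118 = -0.60149878
φ = arcsin(-0.60149878) = -36.977315°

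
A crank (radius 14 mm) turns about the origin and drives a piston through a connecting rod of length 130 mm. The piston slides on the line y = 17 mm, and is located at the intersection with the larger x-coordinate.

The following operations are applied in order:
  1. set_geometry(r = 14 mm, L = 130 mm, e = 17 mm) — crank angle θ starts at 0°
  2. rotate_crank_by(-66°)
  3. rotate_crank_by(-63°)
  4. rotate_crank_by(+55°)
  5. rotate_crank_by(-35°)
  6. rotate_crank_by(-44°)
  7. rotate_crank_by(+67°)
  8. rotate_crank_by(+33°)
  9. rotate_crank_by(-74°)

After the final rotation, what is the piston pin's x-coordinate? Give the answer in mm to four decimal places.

118.4834

set_geometry: r = 14 mm, L = 130 mm, e = 17 mm; θ ← 0°
rotate_crank_by(-66°): θ ← 0° -66° = -66°
rotate_crank_by(-63°): θ ← -66° -63° = -129°
rotate_crank_by(+55°): θ ← -129° +55° = -74°
rotate_crank_by(-35°): θ ← -74° -35° = -109°
rotate_crank_by(-44°): θ ← -109° -44° = -153°
rotate_crank_by(+67°): θ ← -153° +67° = -86°
rotate_crank_by(+33°): θ ← -86° +33° = -53°
rotate_crank_by(-74°): θ ← -53° -74° = -127°
crank pin P = (r cos θ, r sin θ) = (-8.425410, -11.180897)
h = r sin θ − e = -11.180897 − 17 = -28.180897
x = r cos θ + √(L² − h²) = -8.425410 + √(16900.0 − 794.1630) = -8.425410 + 126.908774 = 118.483364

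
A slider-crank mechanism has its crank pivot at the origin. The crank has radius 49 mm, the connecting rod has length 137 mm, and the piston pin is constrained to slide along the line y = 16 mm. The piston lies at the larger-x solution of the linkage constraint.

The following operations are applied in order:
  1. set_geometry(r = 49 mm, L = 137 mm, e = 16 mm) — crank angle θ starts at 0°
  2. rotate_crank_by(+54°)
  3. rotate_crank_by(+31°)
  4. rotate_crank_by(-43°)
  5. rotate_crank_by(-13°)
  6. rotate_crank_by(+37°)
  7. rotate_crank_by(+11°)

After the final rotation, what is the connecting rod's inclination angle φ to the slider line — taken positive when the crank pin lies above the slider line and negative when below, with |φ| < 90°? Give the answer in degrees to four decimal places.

13.3977

set_geometry: r = 49 mm, L = 137 mm, e = 16 mm; θ ← 0°
rotate_crank_by(+54°): θ ← 0° +54° = 54°
rotate_crank_by(+31°): θ ← 54° +31° = 85°
rotate_crank_by(-43°): θ ← 85° -43° = 42°
rotate_crank_by(-13°): θ ← 42° -13° = 29°
rotate_crank_by(+37°): θ ← 29° +37° = 66°
rotate_crank_by(+11°): θ ← 66° +11° = 77°
crank pin P = (r cos θ, r sin θ) = (11.022602, 47.744133)
h = r sin θ − e = 47.744133 − 16 = 31.744133
sin φ = h / L = 31.744133 / 137 = 0.23170900
φ = arcsin(0.23170900) = 13.397709°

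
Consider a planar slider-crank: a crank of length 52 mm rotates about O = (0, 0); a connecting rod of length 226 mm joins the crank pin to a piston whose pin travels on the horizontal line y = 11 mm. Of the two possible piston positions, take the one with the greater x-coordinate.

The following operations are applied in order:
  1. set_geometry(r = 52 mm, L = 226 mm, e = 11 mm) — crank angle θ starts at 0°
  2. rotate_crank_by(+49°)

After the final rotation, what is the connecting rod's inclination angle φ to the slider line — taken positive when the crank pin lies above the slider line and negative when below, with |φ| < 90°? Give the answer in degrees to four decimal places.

set_geometry: r = 52 mm, L = 226 mm, e = 11 mm; θ ← 0°
rotate_crank_by(+49°): θ ← 0° +49° = 49°
crank pin P = (r cos θ, r sin θ) = (34.115070, 39.244898)
h = r sin θ − e = 39.244898 − 11 = 28.244898
sin φ = h / L = 28.244898 / 226 = 0.12497743
φ = arcsin(0.12497743) = 7.179452°

7.1795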